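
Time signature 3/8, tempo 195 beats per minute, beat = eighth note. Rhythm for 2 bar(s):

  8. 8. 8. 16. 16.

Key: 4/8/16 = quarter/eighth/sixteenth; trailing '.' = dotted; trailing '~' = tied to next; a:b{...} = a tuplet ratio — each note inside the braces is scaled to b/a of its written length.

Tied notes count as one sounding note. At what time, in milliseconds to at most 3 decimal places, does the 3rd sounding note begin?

note 3 onset = 3b = 923.077ms

1. 0.0ms @ 0 + 461.538ms (3/2)
2. 461.538ms @ 3/2 + 461.538ms (3/2)
3. 923.077ms @ 3 + 461.538ms (3/2)
4. 1384.615ms @ 9/2 + 230.769ms (3/4)
5. 1615.385ms @ 21/4 + 230.769ms (3/4)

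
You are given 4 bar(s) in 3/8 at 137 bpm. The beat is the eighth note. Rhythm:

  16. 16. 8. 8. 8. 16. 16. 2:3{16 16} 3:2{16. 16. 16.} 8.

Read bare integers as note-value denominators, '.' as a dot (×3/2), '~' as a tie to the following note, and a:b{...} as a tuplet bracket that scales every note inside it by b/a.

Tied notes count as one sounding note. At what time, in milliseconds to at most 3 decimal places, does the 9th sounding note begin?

note 9 onset = 33/4b = 3613.139ms

1. 0.0ms @ 0 + 328.467ms (3/4)
2. 328.467ms @ 3/4 + 328.467ms (3/4)
3. 656.934ms @ 3/2 + 656.934ms (3/2)
4. 1313.869ms @ 3 + 656.934ms (3/2)
5. 1970.803ms @ 9/2 + 656.934ms (3/2)
6. 2627.737ms @ 6 + 328.467ms (3/4)
7. 2956.204ms @ 27/4 + 328.467ms (3/4)
8. 3284.672ms @ 15/2 + 328.467ms (3/4)
9. 3613.139ms @ 33/4 + 328.467ms (3/4)
10. 3941.606ms @ 9 + 218.978ms (1/2)
11. 4160.584ms @ 19/2 + 218.978ms (1/2)
12. 4379.562ms @ 10 + 218.978ms (1/2)
13. 4598.54ms @ 21/2 + 656.934ms (3/2)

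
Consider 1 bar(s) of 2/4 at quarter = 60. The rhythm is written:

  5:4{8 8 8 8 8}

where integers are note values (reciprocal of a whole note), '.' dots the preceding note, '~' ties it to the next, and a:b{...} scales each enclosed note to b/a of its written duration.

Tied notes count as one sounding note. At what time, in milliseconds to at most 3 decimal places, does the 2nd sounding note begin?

note 2 onset = 2/5b = 400.0ms

1. 0.0ms @ 0 + 400.0ms (2/5)
2. 400.0ms @ 2/5 + 400.0ms (2/5)
3. 800.0ms @ 4/5 + 400.0ms (2/5)
4. 1200.0ms @ 6/5 + 400.0ms (2/5)
5. 1600.0ms @ 8/5 + 400.0ms (2/5)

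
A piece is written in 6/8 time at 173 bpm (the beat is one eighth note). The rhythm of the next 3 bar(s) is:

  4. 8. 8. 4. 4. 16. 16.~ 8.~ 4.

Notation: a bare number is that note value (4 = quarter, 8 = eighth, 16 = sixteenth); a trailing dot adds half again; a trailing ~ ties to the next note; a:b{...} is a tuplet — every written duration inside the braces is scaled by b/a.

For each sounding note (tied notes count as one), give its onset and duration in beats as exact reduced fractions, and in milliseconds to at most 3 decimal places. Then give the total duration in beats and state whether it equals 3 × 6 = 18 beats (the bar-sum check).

1) 0.0ms=0b +1040.462ms=3b
2) 1040.462ms=3b +520.231ms=3/2b
3) 1560.694ms=9/2b +520.231ms=3/2b
4) 2080.925ms=6b +1040.462ms=3b
5) 3121.387ms=9b +1040.462ms=3b
6) 4161.85ms=12b +260.116ms=3/4b
7) 4421.965ms=51/4b +1820.809ms=21/4b
Σ=18b of 18 (173bpm 6/8) — PASS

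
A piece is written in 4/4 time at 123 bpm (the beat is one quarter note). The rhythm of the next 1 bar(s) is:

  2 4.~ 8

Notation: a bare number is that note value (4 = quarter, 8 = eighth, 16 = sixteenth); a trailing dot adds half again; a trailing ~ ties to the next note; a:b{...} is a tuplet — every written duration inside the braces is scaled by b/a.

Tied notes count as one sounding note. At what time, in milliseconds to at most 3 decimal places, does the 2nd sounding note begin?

note 2 onset = 2b = 975.61ms

1. 0.0ms @ 0 + 975.61ms (2)
2. 975.61ms @ 2 + 975.61ms (2)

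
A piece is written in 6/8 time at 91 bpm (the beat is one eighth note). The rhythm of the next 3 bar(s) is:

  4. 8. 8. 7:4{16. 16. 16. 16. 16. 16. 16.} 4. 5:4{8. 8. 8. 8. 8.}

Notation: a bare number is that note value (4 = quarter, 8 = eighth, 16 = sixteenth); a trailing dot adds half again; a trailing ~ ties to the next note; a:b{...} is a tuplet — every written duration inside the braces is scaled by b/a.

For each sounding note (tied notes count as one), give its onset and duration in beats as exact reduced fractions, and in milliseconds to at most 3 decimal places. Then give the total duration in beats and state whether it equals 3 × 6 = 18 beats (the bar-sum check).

1) 0.0ms=0b +1978.022ms=3b
2) 1978.022ms=3b +989.011ms=3/2b
3) 2967.033ms=9/2b +989.011ms=3/2b
4) 3956.044ms=6b +282.575ms=3/7b
5) 4238.619ms=45/7b +282.575ms=3/7b
6) 4521.193ms=48/7b +282.575ms=3/7b
7) 4803.768ms=51/7b +282.575ms=3/7b
8) 5086.342ms=54/7b +282.575ms=3/7b
9) 5368.917ms=57/7b +282.575ms=3/7b
10) 5651.491ms=60/7b +282.575ms=3/7b
11) 5934.066ms=9b +1978.022ms=3b
12) 7912.088ms=12b +791.209ms=6/5b
13) 8703.297ms=66/5b +791.209ms=6/5b
14) 9494.505ms=72/5b +791.209ms=6/5b
15) 10285.714ms=78/5b +791.209ms=6/5b
16) 11076.923ms=84/5b +791.209ms=6/5b
Σ=18b of 18 (91bpm 6/8) — PASS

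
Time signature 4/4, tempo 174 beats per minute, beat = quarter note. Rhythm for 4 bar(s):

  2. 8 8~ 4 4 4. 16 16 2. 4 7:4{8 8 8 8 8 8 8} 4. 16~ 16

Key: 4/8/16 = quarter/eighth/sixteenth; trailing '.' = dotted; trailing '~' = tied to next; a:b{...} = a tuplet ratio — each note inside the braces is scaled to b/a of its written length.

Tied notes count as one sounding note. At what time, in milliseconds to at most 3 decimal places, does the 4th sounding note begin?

1. 0.0ms @ 0 + 1034.483ms (3)
2. 1034.483ms @ 3 + 172.414ms (1/2)
3. 1206.897ms @ 7/2 + 517.241ms (3/2)
4. 1724.138ms @ 5 + 344.828ms (1)
5. 2068.966ms @ 6 + 517.241ms (3/2)
6. 2586.207ms @ 15/2 + 86.207ms (1/4)
7. 2672.414ms @ 31/4 + 86.207ms (1/4)
8. 2758.621ms @ 8 + 1034.483ms (3)
9. 3793.103ms @ 11 + 344.828ms (1)
10. 4137.931ms @ 12 + 98.522ms (2/7)
11. 4236.453ms @ 86/7 + 98.522ms (2/7)
12. 4334.975ms @ 88/7 + 98.522ms (2/7)
13. 4433.498ms @ 90/7 + 98.522ms (2/7)
14. 4532.02ms @ 92/7 + 98.522ms (2/7)
15. 4630.542ms @ 94/7 + 98.522ms (2/7)
16. 4729.064ms @ 96/7 + 98.522ms (2/7)
17. 4827.586ms @ 14 + 517.241ms (3/2)
18. 5344.828ms @ 31/2 + 172.414ms (1/2)

note 4 onset = 5b = 1724.138ms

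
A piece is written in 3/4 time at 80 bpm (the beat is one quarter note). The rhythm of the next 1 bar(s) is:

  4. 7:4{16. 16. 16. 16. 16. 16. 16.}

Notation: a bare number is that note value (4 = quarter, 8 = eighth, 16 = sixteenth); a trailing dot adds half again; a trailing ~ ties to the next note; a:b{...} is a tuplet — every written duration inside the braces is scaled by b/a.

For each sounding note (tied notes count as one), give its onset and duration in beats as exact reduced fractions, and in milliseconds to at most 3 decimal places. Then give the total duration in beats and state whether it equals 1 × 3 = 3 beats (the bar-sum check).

1) 0.0ms=0b +1125.0ms=3/2b
2) 1125.0ms=3/2b +160.714ms=3/14b
3) 1285.714ms=12/7b +160.714ms=3/14b
4) 1446.429ms=27/14b +160.714ms=3/14b
5) 1607.143ms=15/7b +160.714ms=3/14b
6) 1767.857ms=33/14b +160.714ms=3/14b
7) 1928.571ms=18/7b +160.714ms=3/14b
8) 2089.286ms=39/14b +160.714ms=3/14b
Σ=3b of 3 (80bpm 3/4) — PASS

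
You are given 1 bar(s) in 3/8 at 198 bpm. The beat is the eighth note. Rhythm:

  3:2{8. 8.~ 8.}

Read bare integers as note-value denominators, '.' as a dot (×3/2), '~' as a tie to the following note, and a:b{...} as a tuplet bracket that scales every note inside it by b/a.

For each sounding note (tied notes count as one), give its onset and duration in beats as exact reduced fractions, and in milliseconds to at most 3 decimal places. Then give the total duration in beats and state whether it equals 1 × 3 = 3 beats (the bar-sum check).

1) 0.0ms=0b +303.03ms=1b
2) 303.03ms=1b +606.061ms=2b
Σ=3b of 3 (198bpm 3/8) — PASS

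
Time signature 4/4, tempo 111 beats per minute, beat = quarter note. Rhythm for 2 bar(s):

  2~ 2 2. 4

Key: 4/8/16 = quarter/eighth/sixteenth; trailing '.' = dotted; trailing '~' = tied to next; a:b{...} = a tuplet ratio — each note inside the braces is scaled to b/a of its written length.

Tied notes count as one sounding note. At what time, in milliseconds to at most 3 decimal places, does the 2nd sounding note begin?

1. 0.0ms @ 0 + 2162.162ms (4)
2. 2162.162ms @ 4 + 1621.622ms (3)
3. 3783.784ms @ 7 + 540.541ms (1)

note 2 onset = 4b = 2162.162ms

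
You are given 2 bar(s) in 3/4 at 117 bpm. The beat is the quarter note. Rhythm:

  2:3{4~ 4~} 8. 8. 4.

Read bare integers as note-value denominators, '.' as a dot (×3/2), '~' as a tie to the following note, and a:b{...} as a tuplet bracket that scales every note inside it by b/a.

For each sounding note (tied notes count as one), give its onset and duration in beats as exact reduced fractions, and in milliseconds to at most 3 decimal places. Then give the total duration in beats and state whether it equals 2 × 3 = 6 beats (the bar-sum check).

1) 0.0ms=0b +1923.077ms=15/4b
2) 1923.077ms=15/4b +384.615ms=3/4b
3) 2307.692ms=9/2b +769.231ms=3/2b
Σ=6b of 6 (117bpm 3/4) — PASS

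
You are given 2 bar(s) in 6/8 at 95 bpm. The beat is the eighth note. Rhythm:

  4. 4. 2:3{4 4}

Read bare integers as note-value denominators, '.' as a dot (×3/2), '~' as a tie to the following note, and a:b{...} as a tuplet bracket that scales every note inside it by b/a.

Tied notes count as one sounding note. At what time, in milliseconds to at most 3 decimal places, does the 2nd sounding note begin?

1. 0.0ms @ 0 + 1894.737ms (3)
2. 1894.737ms @ 3 + 1894.737ms (3)
3. 3789.474ms @ 6 + 1894.737ms (3)
4. 5684.211ms @ 9 + 1894.737ms (3)

note 2 onset = 3b = 1894.737ms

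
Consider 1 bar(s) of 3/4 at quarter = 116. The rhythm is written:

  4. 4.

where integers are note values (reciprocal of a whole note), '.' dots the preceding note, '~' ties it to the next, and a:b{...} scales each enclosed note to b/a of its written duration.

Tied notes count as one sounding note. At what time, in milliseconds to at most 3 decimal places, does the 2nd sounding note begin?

note 2 onset = 3/2b = 775.862ms

1. 0.0ms @ 0 + 775.862ms (3/2)
2. 775.862ms @ 3/2 + 775.862ms (3/2)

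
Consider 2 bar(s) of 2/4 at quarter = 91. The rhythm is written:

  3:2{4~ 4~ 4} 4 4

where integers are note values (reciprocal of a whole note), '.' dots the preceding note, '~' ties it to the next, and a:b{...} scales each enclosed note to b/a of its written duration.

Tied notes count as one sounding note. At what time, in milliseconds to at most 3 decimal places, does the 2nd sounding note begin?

note 2 onset = 2b = 1318.681ms

1. 0.0ms @ 0 + 1318.681ms (2)
2. 1318.681ms @ 2 + 659.341ms (1)
3. 1978.022ms @ 3 + 659.341ms (1)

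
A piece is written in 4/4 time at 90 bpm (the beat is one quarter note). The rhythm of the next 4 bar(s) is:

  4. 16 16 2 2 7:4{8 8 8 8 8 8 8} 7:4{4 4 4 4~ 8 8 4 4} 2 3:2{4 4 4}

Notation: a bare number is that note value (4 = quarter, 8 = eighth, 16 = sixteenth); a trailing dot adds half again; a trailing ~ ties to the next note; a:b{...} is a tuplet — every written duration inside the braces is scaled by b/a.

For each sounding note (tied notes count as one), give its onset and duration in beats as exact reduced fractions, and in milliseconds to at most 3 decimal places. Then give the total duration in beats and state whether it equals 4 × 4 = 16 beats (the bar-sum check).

1) 0.0ms=0b +1000.0ms=3/2b
2) 1000.0ms=3/2b +166.667ms=1/4b
3) 1166.667ms=7/4b +166.667ms=1/4b
4) 1333.333ms=2b +1333.333ms=2b
5) 2666.667ms=4b +1333.333ms=2b
6) 4000.0ms=6b +190.476ms=2/7b
7) 4190.476ms=44/7b +190.476ms=2/7b
8) 4380.952ms=46/7b +190.476ms=2/7b
9) 4571.429ms=48/7b +190.476ms=2/7b
10) 4761.905ms=50/7b +190.476ms=2/7b
11) 4952.381ms=52/7b +190.476ms=2/7b
12) 5142.857ms=54/7b +190.476ms=2/7b
13) 5333.333ms=8b +380.952ms=4/7b
14) 5714.286ms=60/7b +380.952ms=4/7b
15) 6095.238ms=64/7b +380.952ms=4/7b
16) 6476.19ms=68/7b +571.429ms=6/7b
17) 7047.619ms=74/7b +190.476ms=2/7b
18) 7238.095ms=76/7b +380.952ms=4/7b
19) 7619.048ms=80/7b +380.952ms=4/7b
20) 8000.0ms=12b +1333.333ms=2b
21) 9333.333ms=14b +444.444ms=2/3b
22) 9777.778ms=44/3b +444.444ms=2/3b
23) 10222.222ms=46/3b +444.444ms=2/3b
Σ=16b of 16 (90bpm 4/4) — PASS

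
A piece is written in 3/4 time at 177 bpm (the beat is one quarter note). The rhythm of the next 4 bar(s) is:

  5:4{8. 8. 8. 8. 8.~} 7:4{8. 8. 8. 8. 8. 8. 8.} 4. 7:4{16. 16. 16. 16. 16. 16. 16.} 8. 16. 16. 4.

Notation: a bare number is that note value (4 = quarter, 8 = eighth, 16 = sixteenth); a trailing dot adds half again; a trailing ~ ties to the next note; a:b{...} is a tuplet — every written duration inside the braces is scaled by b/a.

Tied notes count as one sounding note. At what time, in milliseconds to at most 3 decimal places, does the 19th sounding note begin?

1. 0.0ms @ 0 + 203.39ms (3/5)
2. 203.39ms @ 3/5 + 203.39ms (3/5)
3. 406.78ms @ 6/5 + 203.39ms (3/5)
4. 610.169ms @ 9/5 + 203.39ms (3/5)
5. 813.559ms @ 12/5 + 348.668ms (36/35)
6. 1162.228ms @ 24/7 + 145.278ms (3/7)
7. 1307.506ms @ 27/7 + 145.278ms (3/7)
8. 1452.785ms @ 30/7 + 145.278ms (3/7)
9. 1598.063ms @ 33/7 + 145.278ms (3/7)
10. 1743.341ms @ 36/7 + 145.278ms (3/7)
11. 1888.62ms @ 39/7 + 145.278ms (3/7)
12. 2033.898ms @ 6 + 508.475ms (3/2)
13. 2542.373ms @ 15/2 + 72.639ms (3/14)
14. 2615.012ms @ 54/7 + 72.639ms (3/14)
15. 2687.651ms @ 111/14 + 72.639ms (3/14)
16. 2760.291ms @ 57/7 + 72.639ms (3/14)
17. 2832.93ms @ 117/14 + 72.639ms (3/14)
18. 2905.569ms @ 60/7 + 72.639ms (3/14)
19. 2978.208ms @ 123/14 + 72.639ms (3/14)
20. 3050.847ms @ 9 + 254.237ms (3/4)
21. 3305.085ms @ 39/4 + 127.119ms (3/8)
22. 3432.203ms @ 81/8 + 127.119ms (3/8)
23. 3559.322ms @ 21/2 + 508.475ms (3/2)

note 19 onset = 123/14b = 2978.208ms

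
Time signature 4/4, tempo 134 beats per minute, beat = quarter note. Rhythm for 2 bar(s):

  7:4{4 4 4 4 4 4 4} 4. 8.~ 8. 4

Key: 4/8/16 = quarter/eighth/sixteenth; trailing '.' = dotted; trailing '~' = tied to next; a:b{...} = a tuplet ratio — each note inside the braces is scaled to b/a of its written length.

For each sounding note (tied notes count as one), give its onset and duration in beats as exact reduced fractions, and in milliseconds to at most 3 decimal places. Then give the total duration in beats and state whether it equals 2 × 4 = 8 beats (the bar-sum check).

1) 0.0ms=0b +255.864ms=4/7b
2) 255.864ms=4/7b +255.864ms=4/7b
3) 511.727ms=8/7b +255.864ms=4/7b
4) 767.591ms=12/7b +255.864ms=4/7b
5) 1023.454ms=16/7b +255.864ms=4/7b
6) 1279.318ms=20/7b +255.864ms=4/7b
7) 1535.181ms=24/7b +255.864ms=4/7b
8) 1791.045ms=4b +671.642ms=3/2b
9) 2462.687ms=11/2b +671.642ms=3/2b
10) 3134.328ms=7b +447.761ms=1b
Σ=8b of 8 (134bpm 4/4) — PASS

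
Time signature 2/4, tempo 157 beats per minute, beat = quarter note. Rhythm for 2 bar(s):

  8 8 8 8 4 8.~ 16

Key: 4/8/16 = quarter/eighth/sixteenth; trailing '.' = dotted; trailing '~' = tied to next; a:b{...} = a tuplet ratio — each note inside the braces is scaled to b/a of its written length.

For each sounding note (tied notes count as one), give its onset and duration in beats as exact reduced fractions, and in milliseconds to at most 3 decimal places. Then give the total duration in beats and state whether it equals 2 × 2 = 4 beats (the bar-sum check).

1) 0.0ms=0b +191.083ms=1/2b
2) 191.083ms=1/2b +191.083ms=1/2b
3) 382.166ms=1b +191.083ms=1/2b
4) 573.248ms=3/2b +191.083ms=1/2b
5) 764.331ms=2b +382.166ms=1b
6) 1146.497ms=3b +382.166ms=1b
Σ=4b of 4 (157bpm 2/4) — PASS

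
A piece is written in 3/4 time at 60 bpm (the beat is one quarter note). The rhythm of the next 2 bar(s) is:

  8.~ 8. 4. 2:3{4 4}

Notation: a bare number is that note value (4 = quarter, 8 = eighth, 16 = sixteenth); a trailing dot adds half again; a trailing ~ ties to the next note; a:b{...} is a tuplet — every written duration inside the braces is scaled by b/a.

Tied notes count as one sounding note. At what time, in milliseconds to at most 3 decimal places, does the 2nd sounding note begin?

1. 0.0ms @ 0 + 1500.0ms (3/2)
2. 1500.0ms @ 3/2 + 1500.0ms (3/2)
3. 3000.0ms @ 3 + 1500.0ms (3/2)
4. 4500.0ms @ 9/2 + 1500.0ms (3/2)

note 2 onset = 3/2b = 1500.0ms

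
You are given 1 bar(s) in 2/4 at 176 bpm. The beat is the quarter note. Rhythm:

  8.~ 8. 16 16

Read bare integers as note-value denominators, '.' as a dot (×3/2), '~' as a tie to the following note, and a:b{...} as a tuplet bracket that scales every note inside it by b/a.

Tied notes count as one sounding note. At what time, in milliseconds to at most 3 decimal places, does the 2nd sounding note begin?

1. 0.0ms @ 0 + 511.364ms (3/2)
2. 511.364ms @ 3/2 + 85.227ms (1/4)
3. 596.591ms @ 7/4 + 85.227ms (1/4)

note 2 onset = 3/2b = 511.364ms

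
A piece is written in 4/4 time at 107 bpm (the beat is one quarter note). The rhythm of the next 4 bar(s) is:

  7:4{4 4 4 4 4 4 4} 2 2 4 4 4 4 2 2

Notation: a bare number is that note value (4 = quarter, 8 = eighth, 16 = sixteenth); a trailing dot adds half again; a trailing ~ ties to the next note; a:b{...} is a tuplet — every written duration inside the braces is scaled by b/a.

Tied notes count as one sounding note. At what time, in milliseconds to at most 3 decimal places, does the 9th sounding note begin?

note 9 onset = 6b = 3364.486ms

1. 0.0ms @ 0 + 320.427ms (4/7)
2. 320.427ms @ 4/7 + 320.427ms (4/7)
3. 640.854ms @ 8/7 + 320.427ms (4/7)
4. 961.282ms @ 12/7 + 320.427ms (4/7)
5. 1281.709ms @ 16/7 + 320.427ms (4/7)
6. 1602.136ms @ 20/7 + 320.427ms (4/7)
7. 1922.563ms @ 24/7 + 320.427ms (4/7)
8. 2242.991ms @ 4 + 1121.495ms (2)
9. 3364.486ms @ 6 + 1121.495ms (2)
10. 4485.981ms @ 8 + 560.748ms (1)
11. 5046.729ms @ 9 + 560.748ms (1)
12. 5607.477ms @ 10 + 560.748ms (1)
13. 6168.224ms @ 11 + 560.748ms (1)
14. 6728.972ms @ 12 + 1121.495ms (2)
15. 7850.467ms @ 14 + 1121.495ms (2)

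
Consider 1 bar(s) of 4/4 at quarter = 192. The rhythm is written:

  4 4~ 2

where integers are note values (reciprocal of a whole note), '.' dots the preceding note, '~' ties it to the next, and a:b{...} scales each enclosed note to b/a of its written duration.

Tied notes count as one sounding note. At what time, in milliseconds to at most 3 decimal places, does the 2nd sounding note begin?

note 2 onset = 1b = 312.5ms

1. 0.0ms @ 0 + 312.5ms (1)
2. 312.5ms @ 1 + 937.5ms (3)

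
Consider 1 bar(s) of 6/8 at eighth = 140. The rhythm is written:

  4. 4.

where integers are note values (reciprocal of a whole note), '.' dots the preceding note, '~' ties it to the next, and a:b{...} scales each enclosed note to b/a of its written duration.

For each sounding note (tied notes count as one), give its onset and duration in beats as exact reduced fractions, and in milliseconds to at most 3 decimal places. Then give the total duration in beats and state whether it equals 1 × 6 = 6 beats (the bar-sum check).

1) 0.0ms=0b +1285.714ms=3b
2) 1285.714ms=3b +1285.714ms=3b
Σ=6b of 6 (140bpm 6/8) — PASS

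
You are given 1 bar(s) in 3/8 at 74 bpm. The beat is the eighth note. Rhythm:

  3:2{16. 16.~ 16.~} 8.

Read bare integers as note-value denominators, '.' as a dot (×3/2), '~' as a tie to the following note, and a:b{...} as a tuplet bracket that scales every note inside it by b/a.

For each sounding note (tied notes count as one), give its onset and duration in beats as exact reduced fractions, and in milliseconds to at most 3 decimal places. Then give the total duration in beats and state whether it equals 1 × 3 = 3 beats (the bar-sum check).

1) 0.0ms=0b +405.405ms=1/2b
2) 405.405ms=1/2b +2027.027ms=5/2b
Σ=3b of 3 (74bpm 3/8) — PASS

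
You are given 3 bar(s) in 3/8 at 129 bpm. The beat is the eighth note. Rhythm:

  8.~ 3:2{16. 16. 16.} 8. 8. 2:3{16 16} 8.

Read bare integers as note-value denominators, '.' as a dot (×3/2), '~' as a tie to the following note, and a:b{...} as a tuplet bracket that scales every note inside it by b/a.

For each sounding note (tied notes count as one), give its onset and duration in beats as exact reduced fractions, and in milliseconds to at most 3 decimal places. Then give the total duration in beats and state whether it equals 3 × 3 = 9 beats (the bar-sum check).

1) 0.0ms=0b +930.233ms=2b
2) 930.233ms=2b +232.558ms=1/2b
3) 1162.791ms=5/2b +232.558ms=1/2b
4) 1395.349ms=3b +697.674ms=3/2b
5) 2093.023ms=9/2b +697.674ms=3/2b
6) 2790.698ms=6b +348.837ms=3/4b
7) 3139.535ms=27/4b +348.837ms=3/4b
8) 3488.372ms=15/2b +697.674ms=3/2b
Σ=9b of 9 (129bpm 3/8) — PASS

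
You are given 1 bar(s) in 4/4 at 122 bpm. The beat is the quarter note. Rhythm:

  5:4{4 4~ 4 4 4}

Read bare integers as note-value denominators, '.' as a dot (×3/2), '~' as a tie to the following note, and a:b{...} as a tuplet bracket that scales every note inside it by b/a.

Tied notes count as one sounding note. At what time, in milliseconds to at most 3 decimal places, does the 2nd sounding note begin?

1. 0.0ms @ 0 + 393.443ms (4/5)
2. 393.443ms @ 4/5 + 786.885ms (8/5)
3. 1180.328ms @ 12/5 + 393.443ms (4/5)
4. 1573.77ms @ 16/5 + 393.443ms (4/5)

note 2 onset = 4/5b = 393.443ms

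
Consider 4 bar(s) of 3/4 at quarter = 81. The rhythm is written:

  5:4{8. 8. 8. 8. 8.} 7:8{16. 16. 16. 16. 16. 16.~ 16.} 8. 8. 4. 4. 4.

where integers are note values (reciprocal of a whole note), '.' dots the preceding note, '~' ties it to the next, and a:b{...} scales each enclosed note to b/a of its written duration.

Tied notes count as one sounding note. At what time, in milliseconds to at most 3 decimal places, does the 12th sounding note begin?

1. 0.0ms @ 0 + 444.444ms (3/5)
2. 444.444ms @ 3/5 + 444.444ms (3/5)
3. 888.889ms @ 6/5 + 444.444ms (3/5)
4. 1333.333ms @ 9/5 + 444.444ms (3/5)
5. 1777.778ms @ 12/5 + 444.444ms (3/5)
6. 2222.222ms @ 3 + 317.46ms (3/7)
7. 2539.683ms @ 24/7 + 317.46ms (3/7)
8. 2857.143ms @ 27/7 + 317.46ms (3/7)
9. 3174.603ms @ 30/7 + 317.46ms (3/7)
10. 3492.063ms @ 33/7 + 317.46ms (3/7)
11. 3809.524ms @ 36/7 + 634.921ms (6/7)
12. 4444.444ms @ 6 + 555.556ms (3/4)
13. 5000.0ms @ 27/4 + 555.556ms (3/4)
14. 5555.556ms @ 15/2 + 1111.111ms (3/2)
15. 6666.667ms @ 9 + 1111.111ms (3/2)
16. 7777.778ms @ 21/2 + 1111.111ms (3/2)

note 12 onset = 6b = 4444.444ms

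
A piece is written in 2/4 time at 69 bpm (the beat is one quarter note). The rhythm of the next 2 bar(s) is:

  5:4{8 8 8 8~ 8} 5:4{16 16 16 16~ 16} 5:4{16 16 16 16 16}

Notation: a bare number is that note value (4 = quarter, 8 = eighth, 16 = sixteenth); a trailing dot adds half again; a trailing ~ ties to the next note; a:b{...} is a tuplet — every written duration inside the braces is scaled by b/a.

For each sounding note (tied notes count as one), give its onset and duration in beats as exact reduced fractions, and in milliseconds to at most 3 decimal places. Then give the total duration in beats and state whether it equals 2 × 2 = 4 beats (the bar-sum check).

1) 0.0ms=0b +347.826ms=2/5b
2) 347.826ms=2/5b +347.826ms=2/5b
3) 695.652ms=4/5b +347.826ms=2/5b
4) 1043.478ms=6/5b +695.652ms=4/5b
5) 1739.13ms=2b +173.913ms=1/5b
6) 1913.043ms=11/5b +173.913ms=1/5b
7) 2086.957ms=12/5b +173.913ms=1/5b
8) 2260.87ms=13/5b +347.826ms=2/5b
9) 2608.696ms=3b +173.913ms=1/5b
10) 2782.609ms=16/5b +173.913ms=1/5b
11) 2956.522ms=17/5b +173.913ms=1/5b
12) 3130.435ms=18/5b +173.913ms=1/5b
13) 3304.348ms=19/5b +173.913ms=1/5b
Σ=4b of 4 (69bpm 2/4) — PASS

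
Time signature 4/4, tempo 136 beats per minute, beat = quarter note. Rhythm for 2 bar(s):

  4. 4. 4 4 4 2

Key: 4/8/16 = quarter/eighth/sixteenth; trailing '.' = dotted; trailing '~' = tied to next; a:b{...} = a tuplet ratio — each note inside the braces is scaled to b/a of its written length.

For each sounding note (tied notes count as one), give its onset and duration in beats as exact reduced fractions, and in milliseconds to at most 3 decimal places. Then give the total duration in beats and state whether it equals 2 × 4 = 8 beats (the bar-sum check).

1) 0.0ms=0b +661.765ms=3/2b
2) 661.765ms=3/2b +661.765ms=3/2b
3) 1323.529ms=3b +441.176ms=1b
4) 1764.706ms=4b +441.176ms=1b
5) 2205.882ms=5b +441.176ms=1b
6) 2647.059ms=6b +882.353ms=2b
Σ=8b of 8 (136bpm 4/4) — PASS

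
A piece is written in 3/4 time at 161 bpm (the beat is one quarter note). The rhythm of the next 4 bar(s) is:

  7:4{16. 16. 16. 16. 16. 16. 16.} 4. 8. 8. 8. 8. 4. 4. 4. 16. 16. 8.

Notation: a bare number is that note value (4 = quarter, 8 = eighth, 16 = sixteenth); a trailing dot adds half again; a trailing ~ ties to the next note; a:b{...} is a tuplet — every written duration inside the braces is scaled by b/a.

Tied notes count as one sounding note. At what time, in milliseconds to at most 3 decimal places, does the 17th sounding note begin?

note 17 onset = 87/8b = 4052.795ms

1. 0.0ms @ 0 + 79.858ms (3/14)
2. 79.858ms @ 3/14 + 79.858ms (3/14)
3. 159.716ms @ 3/7 + 79.858ms (3/14)
4. 239.574ms @ 9/14 + 79.858ms (3/14)
5. 319.432ms @ 6/7 + 79.858ms (3/14)
6. 399.29ms @ 15/14 + 79.858ms (3/14)
7. 479.148ms @ 9/7 + 79.858ms (3/14)
8. 559.006ms @ 3/2 + 559.006ms (3/2)
9. 1118.012ms @ 3 + 279.503ms (3/4)
10. 1397.516ms @ 15/4 + 279.503ms (3/4)
11. 1677.019ms @ 9/2 + 279.503ms (3/4)
12. 1956.522ms @ 21/4 + 279.503ms (3/4)
13. 2236.025ms @ 6 + 559.006ms (3/2)
14. 2795.031ms @ 15/2 + 559.006ms (3/2)
15. 3354.037ms @ 9 + 559.006ms (3/2)
16. 3913.043ms @ 21/2 + 139.752ms (3/8)
17. 4052.795ms @ 87/8 + 139.752ms (3/8)
18. 4192.547ms @ 45/4 + 279.503ms (3/4)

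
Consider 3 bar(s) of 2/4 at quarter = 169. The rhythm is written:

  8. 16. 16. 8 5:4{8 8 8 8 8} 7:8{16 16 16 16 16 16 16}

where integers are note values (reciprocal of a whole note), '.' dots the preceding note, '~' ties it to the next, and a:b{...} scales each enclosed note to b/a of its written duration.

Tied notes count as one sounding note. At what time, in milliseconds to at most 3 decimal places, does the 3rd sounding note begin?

1. 0.0ms @ 0 + 266.272ms (3/4)
2. 266.272ms @ 3/4 + 133.136ms (3/8)
3. 399.408ms @ 9/8 + 133.136ms (3/8)
4. 532.544ms @ 3/2 + 177.515ms (1/2)
5. 710.059ms @ 2 + 142.012ms (2/5)
6. 852.071ms @ 12/5 + 142.012ms (2/5)
7. 994.083ms @ 14/5 + 142.012ms (2/5)
8. 1136.095ms @ 16/5 + 142.012ms (2/5)
9. 1278.107ms @ 18/5 + 142.012ms (2/5)
10. 1420.118ms @ 4 + 101.437ms (2/7)
11. 1521.555ms @ 30/7 + 101.437ms (2/7)
12. 1622.992ms @ 32/7 + 101.437ms (2/7)
13. 1724.429ms @ 34/7 + 101.437ms (2/7)
14. 1825.866ms @ 36/7 + 101.437ms (2/7)
15. 1927.303ms @ 38/7 + 101.437ms (2/7)
16. 2028.74ms @ 40/7 + 101.437ms (2/7)

note 3 onset = 9/8b = 399.408ms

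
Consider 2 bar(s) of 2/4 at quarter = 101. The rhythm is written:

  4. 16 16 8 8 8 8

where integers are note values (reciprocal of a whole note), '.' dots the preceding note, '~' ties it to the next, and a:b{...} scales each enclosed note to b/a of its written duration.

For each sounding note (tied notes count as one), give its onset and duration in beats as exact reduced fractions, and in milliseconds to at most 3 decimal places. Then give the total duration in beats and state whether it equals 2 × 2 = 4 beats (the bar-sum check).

1) 0.0ms=0b +891.089ms=3/2b
2) 891.089ms=3/2b +148.515ms=1/4b
3) 1039.604ms=7/4b +148.515ms=1/4b
4) 1188.119ms=2b +297.03ms=1/2b
5) 1485.149ms=5/2b +297.03ms=1/2b
6) 1782.178ms=3b +297.03ms=1/2b
7) 2079.208ms=7/2b +297.03ms=1/2b
Σ=4b of 4 (101bpm 2/4) — PASS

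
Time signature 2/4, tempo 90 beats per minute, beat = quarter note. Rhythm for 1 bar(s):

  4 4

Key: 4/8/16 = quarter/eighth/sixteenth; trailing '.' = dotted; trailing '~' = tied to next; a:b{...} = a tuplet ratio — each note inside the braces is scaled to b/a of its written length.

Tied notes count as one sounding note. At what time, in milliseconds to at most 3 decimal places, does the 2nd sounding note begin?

1. 0.0ms @ 0 + 666.667ms (1)
2. 666.667ms @ 1 + 666.667ms (1)

note 2 onset = 1b = 666.667ms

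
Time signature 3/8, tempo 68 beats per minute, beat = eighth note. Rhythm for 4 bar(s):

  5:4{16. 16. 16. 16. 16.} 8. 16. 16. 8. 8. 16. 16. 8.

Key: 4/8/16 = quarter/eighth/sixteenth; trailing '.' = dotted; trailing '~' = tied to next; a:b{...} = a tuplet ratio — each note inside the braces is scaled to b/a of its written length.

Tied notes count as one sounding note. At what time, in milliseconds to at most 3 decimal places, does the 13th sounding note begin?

note 13 onset = 21/2b = 9264.706ms

1. 0.0ms @ 0 + 529.412ms (3/5)
2. 529.412ms @ 3/5 + 529.412ms (3/5)
3. 1058.824ms @ 6/5 + 529.412ms (3/5)
4. 1588.235ms @ 9/5 + 529.412ms (3/5)
5. 2117.647ms @ 12/5 + 529.412ms (3/5)
6. 2647.059ms @ 3 + 1323.529ms (3/2)
7. 3970.588ms @ 9/2 + 661.765ms (3/4)
8. 4632.353ms @ 21/4 + 661.765ms (3/4)
9. 5294.118ms @ 6 + 1323.529ms (3/2)
10. 6617.647ms @ 15/2 + 1323.529ms (3/2)
11. 7941.176ms @ 9 + 661.765ms (3/4)
12. 8602.941ms @ 39/4 + 661.765ms (3/4)
13. 9264.706ms @ 21/2 + 1323.529ms (3/2)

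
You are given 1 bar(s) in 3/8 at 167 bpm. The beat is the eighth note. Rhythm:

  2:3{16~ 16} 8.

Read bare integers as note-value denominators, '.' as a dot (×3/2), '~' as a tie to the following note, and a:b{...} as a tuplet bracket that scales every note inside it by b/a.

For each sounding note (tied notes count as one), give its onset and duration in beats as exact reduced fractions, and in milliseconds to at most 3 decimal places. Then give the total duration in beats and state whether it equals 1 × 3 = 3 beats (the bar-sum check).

1) 0.0ms=0b +538.922ms=3/2b
2) 538.922ms=3/2b +538.922ms=3/2b
Σ=3b of 3 (167bpm 3/8) — PASS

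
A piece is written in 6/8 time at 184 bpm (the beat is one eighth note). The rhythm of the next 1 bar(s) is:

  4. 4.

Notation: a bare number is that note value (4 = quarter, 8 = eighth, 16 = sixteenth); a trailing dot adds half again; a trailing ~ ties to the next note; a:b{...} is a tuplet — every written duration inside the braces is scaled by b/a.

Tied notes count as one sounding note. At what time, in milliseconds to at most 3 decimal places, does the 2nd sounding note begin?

1. 0.0ms @ 0 + 978.261ms (3)
2. 978.261ms @ 3 + 978.261ms (3)

note 2 onset = 3b = 978.261ms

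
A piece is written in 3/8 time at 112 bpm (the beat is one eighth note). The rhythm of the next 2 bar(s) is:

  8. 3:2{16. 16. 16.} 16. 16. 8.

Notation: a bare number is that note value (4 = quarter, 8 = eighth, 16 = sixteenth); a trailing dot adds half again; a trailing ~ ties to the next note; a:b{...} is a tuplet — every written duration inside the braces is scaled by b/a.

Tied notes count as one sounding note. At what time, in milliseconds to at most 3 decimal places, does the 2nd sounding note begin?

note 2 onset = 3/2b = 803.571ms

1. 0.0ms @ 0 + 803.571ms (3/2)
2. 803.571ms @ 3/2 + 267.857ms (1/2)
3. 1071.429ms @ 2 + 267.857ms (1/2)
4. 1339.286ms @ 5/2 + 267.857ms (1/2)
5. 1607.143ms @ 3 + 401.786ms (3/4)
6. 2008.929ms @ 15/4 + 401.786ms (3/4)
7. 2410.714ms @ 9/2 + 803.571ms (3/2)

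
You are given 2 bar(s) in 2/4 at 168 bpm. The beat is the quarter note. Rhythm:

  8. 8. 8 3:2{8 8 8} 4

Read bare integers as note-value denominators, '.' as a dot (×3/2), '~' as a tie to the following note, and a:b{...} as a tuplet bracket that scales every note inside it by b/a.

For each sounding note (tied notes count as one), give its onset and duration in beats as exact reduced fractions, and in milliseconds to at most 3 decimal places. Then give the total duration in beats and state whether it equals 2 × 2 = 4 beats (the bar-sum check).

1) 0.0ms=0b +267.857ms=3/4b
2) 267.857ms=3/4b +267.857ms=3/4b
3) 535.714ms=3/2b +178.571ms=1/2b
4) 714.286ms=2b +119.048ms=1/3b
5) 833.333ms=7/3b +119.048ms=1/3b
6) 952.381ms=8/3b +119.048ms=1/3b
7) 1071.429ms=3b +357.143ms=1b
Σ=4b of 4 (168bpm 2/4) — PASS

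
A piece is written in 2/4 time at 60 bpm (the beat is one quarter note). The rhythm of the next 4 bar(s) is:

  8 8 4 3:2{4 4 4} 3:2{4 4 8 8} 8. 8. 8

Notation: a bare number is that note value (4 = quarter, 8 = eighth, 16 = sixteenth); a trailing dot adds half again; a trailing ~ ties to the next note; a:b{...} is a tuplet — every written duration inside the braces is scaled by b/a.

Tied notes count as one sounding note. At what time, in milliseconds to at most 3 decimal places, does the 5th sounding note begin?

note 5 onset = 8/3b = 2666.667ms

1. 0.0ms @ 0 + 500.0ms (1/2)
2. 500.0ms @ 1/2 + 500.0ms (1/2)
3. 1000.0ms @ 1 + 1000.0ms (1)
4. 2000.0ms @ 2 + 666.667ms (2/3)
5. 2666.667ms @ 8/3 + 666.667ms (2/3)
6. 3333.333ms @ 10/3 + 666.667ms (2/3)
7. 4000.0ms @ 4 + 666.667ms (2/3)
8. 4666.667ms @ 14/3 + 666.667ms (2/3)
9. 5333.333ms @ 16/3 + 333.333ms (1/3)
10. 5666.667ms @ 17/3 + 333.333ms (1/3)
11. 6000.0ms @ 6 + 750.0ms (3/4)
12. 6750.0ms @ 27/4 + 750.0ms (3/4)
13. 7500.0ms @ 15/2 + 500.0ms (1/2)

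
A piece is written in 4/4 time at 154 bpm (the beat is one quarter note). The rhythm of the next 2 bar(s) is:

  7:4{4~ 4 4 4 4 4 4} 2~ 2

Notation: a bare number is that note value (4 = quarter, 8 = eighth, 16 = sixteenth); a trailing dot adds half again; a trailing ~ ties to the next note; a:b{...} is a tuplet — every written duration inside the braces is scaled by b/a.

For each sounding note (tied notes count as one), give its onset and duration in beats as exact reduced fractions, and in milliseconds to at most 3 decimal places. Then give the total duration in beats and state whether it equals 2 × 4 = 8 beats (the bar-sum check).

1) 0.0ms=0b +445.269ms=8/7b
2) 445.269ms=8/7b +222.635ms=4/7b
3) 667.904ms=12/7b +222.635ms=4/7b
4) 890.538ms=16/7b +222.635ms=4/7b
5) 1113.173ms=20/7b +222.635ms=4/7b
6) 1335.807ms=24/7b +222.635ms=4/7b
7) 1558.442ms=4b +1558.442ms=4b
Σ=8b of 8 (154bpm 4/4) — PASS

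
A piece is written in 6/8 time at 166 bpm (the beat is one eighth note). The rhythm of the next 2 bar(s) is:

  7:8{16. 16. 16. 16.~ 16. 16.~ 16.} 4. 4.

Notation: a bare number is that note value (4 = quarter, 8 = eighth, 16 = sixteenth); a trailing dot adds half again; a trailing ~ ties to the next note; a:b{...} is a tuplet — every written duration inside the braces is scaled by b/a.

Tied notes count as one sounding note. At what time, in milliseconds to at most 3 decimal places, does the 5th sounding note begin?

1. 0.0ms @ 0 + 309.811ms (6/7)
2. 309.811ms @ 6/7 + 309.811ms (6/7)
3. 619.621ms @ 12/7 + 309.811ms (6/7)
4. 929.432ms @ 18/7 + 619.621ms (12/7)
5. 1549.053ms @ 30/7 + 619.621ms (12/7)
6. 2168.675ms @ 6 + 1084.337ms (3)
7. 3253.012ms @ 9 + 1084.337ms (3)

note 5 onset = 30/7b = 1549.053ms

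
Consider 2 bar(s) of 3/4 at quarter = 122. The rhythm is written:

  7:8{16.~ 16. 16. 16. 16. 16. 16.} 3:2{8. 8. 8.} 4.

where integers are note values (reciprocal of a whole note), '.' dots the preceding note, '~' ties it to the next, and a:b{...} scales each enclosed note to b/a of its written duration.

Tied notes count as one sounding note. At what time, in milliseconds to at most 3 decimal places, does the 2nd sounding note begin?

1. 0.0ms @ 0 + 421.546ms (6/7)
2. 421.546ms @ 6/7 + 210.773ms (3/7)
3. 632.319ms @ 9/7 + 210.773ms (3/7)
4. 843.091ms @ 12/7 + 210.773ms (3/7)
5. 1053.864ms @ 15/7 + 210.773ms (3/7)
6. 1264.637ms @ 18/7 + 210.773ms (3/7)
7. 1475.41ms @ 3 + 245.902ms (1/2)
8. 1721.311ms @ 7/2 + 245.902ms (1/2)
9. 1967.213ms @ 4 + 245.902ms (1/2)
10. 2213.115ms @ 9/2 + 737.705ms (3/2)

note 2 onset = 6/7b = 421.546ms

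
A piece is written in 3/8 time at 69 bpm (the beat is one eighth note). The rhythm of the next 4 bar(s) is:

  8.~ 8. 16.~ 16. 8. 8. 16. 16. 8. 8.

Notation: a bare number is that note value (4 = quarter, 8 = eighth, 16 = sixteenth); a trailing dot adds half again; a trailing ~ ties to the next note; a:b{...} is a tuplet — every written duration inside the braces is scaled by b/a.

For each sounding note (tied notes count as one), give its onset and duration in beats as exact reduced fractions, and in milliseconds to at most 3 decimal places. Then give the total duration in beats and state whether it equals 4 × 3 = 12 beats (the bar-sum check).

1) 0.0ms=0b +2608.696ms=3b
2) 2608.696ms=3b +1304.348ms=3/2b
3) 3913.043ms=9/2b +1304.348ms=3/2b
4) 5217.391ms=6b +1304.348ms=3/2b
5) 6521.739ms=15/2b +652.174ms=3/4b
6) 7173.913ms=33/4b +652.174ms=3/4b
7) 7826.087ms=9b +1304.348ms=3/2b
8) 9130.435ms=21/2b +1304.348ms=3/2b
Σ=12b of 12 (69bpm 3/8) — PASS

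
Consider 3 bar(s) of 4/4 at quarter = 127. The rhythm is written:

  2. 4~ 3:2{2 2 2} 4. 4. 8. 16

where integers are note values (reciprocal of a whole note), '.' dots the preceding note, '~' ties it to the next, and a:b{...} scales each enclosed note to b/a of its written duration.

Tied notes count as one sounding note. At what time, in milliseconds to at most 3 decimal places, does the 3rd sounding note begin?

1. 0.0ms @ 0 + 1417.323ms (3)
2. 1417.323ms @ 3 + 1102.362ms (7/3)
3. 2519.685ms @ 16/3 + 629.921ms (4/3)
4. 3149.606ms @ 20/3 + 629.921ms (4/3)
5. 3779.528ms @ 8 + 708.661ms (3/2)
6. 4488.189ms @ 19/2 + 708.661ms (3/2)
7. 5196.85ms @ 11 + 354.331ms (3/4)
8. 5551.181ms @ 47/4 + 118.11ms (1/4)

note 3 onset = 16/3b = 2519.685ms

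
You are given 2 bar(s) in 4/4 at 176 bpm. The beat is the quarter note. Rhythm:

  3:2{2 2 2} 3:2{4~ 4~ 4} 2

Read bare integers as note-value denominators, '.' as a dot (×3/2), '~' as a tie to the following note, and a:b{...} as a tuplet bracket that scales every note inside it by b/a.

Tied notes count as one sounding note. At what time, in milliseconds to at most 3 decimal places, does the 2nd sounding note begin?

note 2 onset = 4/3b = 454.545ms

1. 0.0ms @ 0 + 454.545ms (4/3)
2. 454.545ms @ 4/3 + 454.545ms (4/3)
3. 909.091ms @ 8/3 + 454.545ms (4/3)
4. 1363.636ms @ 4 + 681.818ms (2)
5. 2045.455ms @ 6 + 681.818ms (2)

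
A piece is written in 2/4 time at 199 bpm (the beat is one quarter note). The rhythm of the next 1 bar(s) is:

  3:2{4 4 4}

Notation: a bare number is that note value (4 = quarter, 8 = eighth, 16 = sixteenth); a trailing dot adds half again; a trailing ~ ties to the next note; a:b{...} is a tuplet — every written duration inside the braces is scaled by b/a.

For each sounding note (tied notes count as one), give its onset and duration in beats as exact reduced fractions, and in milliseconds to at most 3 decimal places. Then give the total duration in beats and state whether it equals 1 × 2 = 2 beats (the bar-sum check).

1) 0.0ms=0b +201.005ms=2/3b
2) 201.005ms=2/3b +201.005ms=2/3b
3) 402.01ms=4/3b +201.005ms=2/3b
Σ=2b of 2 (199bpm 2/4) — PASS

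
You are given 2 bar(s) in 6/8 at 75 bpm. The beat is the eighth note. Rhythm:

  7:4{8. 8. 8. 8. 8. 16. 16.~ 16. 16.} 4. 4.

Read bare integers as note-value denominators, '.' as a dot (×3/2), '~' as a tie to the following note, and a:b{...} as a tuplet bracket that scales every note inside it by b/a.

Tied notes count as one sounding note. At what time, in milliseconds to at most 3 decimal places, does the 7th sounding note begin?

1. 0.0ms @ 0 + 685.714ms (6/7)
2. 685.714ms @ 6/7 + 685.714ms (6/7)
3. 1371.429ms @ 12/7 + 685.714ms (6/7)
4. 2057.143ms @ 18/7 + 685.714ms (6/7)
5. 2742.857ms @ 24/7 + 685.714ms (6/7)
6. 3428.571ms @ 30/7 + 342.857ms (3/7)
7. 3771.429ms @ 33/7 + 685.714ms (6/7)
8. 4457.143ms @ 39/7 + 342.857ms (3/7)
9. 4800.0ms @ 6 + 2400.0ms (3)
10. 7200.0ms @ 9 + 2400.0ms (3)

note 7 onset = 33/7b = 3771.429ms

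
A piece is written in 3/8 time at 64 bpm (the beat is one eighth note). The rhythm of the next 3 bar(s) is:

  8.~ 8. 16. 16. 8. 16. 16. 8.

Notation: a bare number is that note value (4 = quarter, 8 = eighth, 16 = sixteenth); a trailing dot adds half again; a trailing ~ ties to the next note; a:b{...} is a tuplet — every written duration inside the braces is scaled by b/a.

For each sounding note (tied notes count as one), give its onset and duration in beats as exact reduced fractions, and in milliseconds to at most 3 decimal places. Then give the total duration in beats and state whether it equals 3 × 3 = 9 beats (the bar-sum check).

1) 0.0ms=0b +2812.5ms=3b
2) 2812.5ms=3b +703.125ms=3/4b
3) 3515.625ms=15/4b +703.125ms=3/4b
4) 4218.75ms=9/2b +1406.25ms=3/2b
5) 5625.0ms=6b +703.125ms=3/4b
6) 6328.125ms=27/4b +703.125ms=3/4b
7) 7031.25ms=15/2b +1406.25ms=3/2b
Σ=9b of 9 (64bpm 3/8) — PASS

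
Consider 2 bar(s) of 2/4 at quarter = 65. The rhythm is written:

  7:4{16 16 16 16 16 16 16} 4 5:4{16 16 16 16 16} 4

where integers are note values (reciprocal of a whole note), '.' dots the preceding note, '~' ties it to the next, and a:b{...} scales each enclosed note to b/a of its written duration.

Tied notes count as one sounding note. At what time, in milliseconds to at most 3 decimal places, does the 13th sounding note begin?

1. 0.0ms @ 0 + 131.868ms (1/7)
2. 131.868ms @ 1/7 + 131.868ms (1/7)
3. 263.736ms @ 2/7 + 131.868ms (1/7)
4. 395.604ms @ 3/7 + 131.868ms (1/7)
5. 527.473ms @ 4/7 + 131.868ms (1/7)
6. 659.341ms @ 5/7 + 131.868ms (1/7)
7. 791.209ms @ 6/7 + 131.868ms (1/7)
8. 923.077ms @ 1 + 923.077ms (1)
9. 1846.154ms @ 2 + 184.615ms (1/5)
10. 2030.769ms @ 11/5 + 184.615ms (1/5)
11. 2215.385ms @ 12/5 + 184.615ms (1/5)
12. 2400.0ms @ 13/5 + 184.615ms (1/5)
13. 2584.615ms @ 14/5 + 184.615ms (1/5)
14. 2769.231ms @ 3 + 923.077ms (1)

note 13 onset = 14/5b = 2584.615ms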